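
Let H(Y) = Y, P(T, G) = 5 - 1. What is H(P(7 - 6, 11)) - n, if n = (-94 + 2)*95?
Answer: 8744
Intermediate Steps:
P(T, G) = 4
n = -8740 (n = -92*95 = -8740)
H(P(7 - 6, 11)) - n = 4 - 1*(-8740) = 4 + 8740 = 8744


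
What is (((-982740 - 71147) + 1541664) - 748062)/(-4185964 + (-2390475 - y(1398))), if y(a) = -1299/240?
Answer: 20822800/526114687 ≈ 0.039578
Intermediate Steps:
y(a) = -433/80 (y(a) = -1299*1/240 = -433/80)
(((-982740 - 71147) + 1541664) - 748062)/(-4185964 + (-2390475 - y(1398))) = (((-982740 - 71147) + 1541664) - 748062)/(-4185964 + (-2390475 - 1*(-433/80))) = ((-1053887 + 1541664) - 748062)/(-4185964 + (-2390475 + 433/80)) = (487777 - 748062)/(-4185964 - 191237567/80) = -260285/(-526114687/80) = -260285*(-80/526114687) = 20822800/526114687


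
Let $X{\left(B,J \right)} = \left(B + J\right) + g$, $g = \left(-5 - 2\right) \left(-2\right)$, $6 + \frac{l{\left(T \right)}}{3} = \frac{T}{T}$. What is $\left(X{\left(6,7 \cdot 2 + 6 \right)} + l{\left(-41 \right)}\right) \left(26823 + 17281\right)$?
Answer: $1102600$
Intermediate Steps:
$l{\left(T \right)} = -15$ ($l{\left(T \right)} = -18 + 3 \frac{T}{T} = -18 + 3 \cdot 1 = -18 + 3 = -15$)
$g = 14$ ($g = \left(-7\right) \left(-2\right) = 14$)
$X{\left(B,J \right)} = 14 + B + J$ ($X{\left(B,J \right)} = \left(B + J\right) + 14 = 14 + B + J$)
$\left(X{\left(6,7 \cdot 2 + 6 \right)} + l{\left(-41 \right)}\right) \left(26823 + 17281\right) = \left(\left(14 + 6 + \left(7 \cdot 2 + 6\right)\right) - 15\right) \left(26823 + 17281\right) = \left(\left(14 + 6 + \left(14 + 6\right)\right) - 15\right) 44104 = \left(\left(14 + 6 + 20\right) - 15\right) 44104 = \left(40 - 15\right) 44104 = 25 \cdot 44104 = 1102600$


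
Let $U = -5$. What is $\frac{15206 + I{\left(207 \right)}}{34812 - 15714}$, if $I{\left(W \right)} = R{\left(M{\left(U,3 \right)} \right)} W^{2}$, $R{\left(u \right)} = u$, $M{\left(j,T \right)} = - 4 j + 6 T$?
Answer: $\frac{821734}{9549} \approx 86.054$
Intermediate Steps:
$I{\left(W \right)} = 38 W^{2}$ ($I{\left(W \right)} = \left(\left(-4\right) \left(-5\right) + 6 \cdot 3\right) W^{2} = \left(20 + 18\right) W^{2} = 38 W^{2}$)
$\frac{15206 + I{\left(207 \right)}}{34812 - 15714} = \frac{15206 + 38 \cdot 207^{2}}{34812 - 15714} = \frac{15206 + 38 \cdot 42849}{19098} = \left(15206 + 1628262\right) \frac{1}{19098} = 1643468 \cdot \frac{1}{19098} = \frac{821734}{9549}$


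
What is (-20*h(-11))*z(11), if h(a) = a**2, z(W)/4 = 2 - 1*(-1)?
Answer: -29040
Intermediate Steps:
z(W) = 12 (z(W) = 4*(2 - 1*(-1)) = 4*(2 + 1) = 4*3 = 12)
(-20*h(-11))*z(11) = -20*(-11)**2*12 = -20*121*12 = -2420*12 = -29040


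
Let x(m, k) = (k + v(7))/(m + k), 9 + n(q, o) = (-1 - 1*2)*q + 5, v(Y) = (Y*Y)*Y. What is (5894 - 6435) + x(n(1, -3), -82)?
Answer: -48410/89 ≈ -543.93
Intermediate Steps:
v(Y) = Y³ (v(Y) = Y²*Y = Y³)
n(q, o) = -4 - 3*q (n(q, o) = -9 + ((-1 - 1*2)*q + 5) = -9 + ((-1 - 2)*q + 5) = -9 + (-3*q + 5) = -9 + (5 - 3*q) = -4 - 3*q)
x(m, k) = (343 + k)/(k + m) (x(m, k) = (k + 7³)/(m + k) = (k + 343)/(k + m) = (343 + k)/(k + m))
(5894 - 6435) + x(n(1, -3), -82) = (5894 - 6435) + (343 - 82)/(-82 + (-4 - 3*1)) = -541 + 261/(-82 + (-4 - 3)) = -541 + 261/(-82 - 7) = -541 + 261/(-89) = -541 - 1/89*261 = -541 - 261/89 = -48410/89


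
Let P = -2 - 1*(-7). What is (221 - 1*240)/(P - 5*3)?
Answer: 19/10 ≈ 1.9000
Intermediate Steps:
P = 5 (P = -2 + 7 = 5)
(221 - 1*240)/(P - 5*3) = (221 - 1*240)/(5 - 5*3) = (221 - 240)/(5 - 15) = -19/(-10) = -19*(-⅒) = 19/10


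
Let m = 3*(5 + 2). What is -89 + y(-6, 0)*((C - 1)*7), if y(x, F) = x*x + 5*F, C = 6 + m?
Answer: 6463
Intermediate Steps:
m = 21 (m = 3*7 = 21)
C = 27 (C = 6 + 21 = 27)
y(x, F) = x² + 5*F
-89 + y(-6, 0)*((C - 1)*7) = -89 + ((-6)² + 5*0)*((27 - 1)*7) = -89 + (36 + 0)*(26*7) = -89 + 36*182 = -89 + 6552 = 6463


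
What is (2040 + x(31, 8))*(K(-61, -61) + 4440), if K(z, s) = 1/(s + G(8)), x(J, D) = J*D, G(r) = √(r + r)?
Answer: 579044752/57 ≈ 1.0159e+7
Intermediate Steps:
G(r) = √2*√r (G(r) = √(2*r) = √2*√r)
x(J, D) = D*J
K(z, s) = 1/(4 + s) (K(z, s) = 1/(s + √2*√8) = 1/(s + √2*(2*√2)) = 1/(s + 4) = 1/(4 + s))
(2040 + x(31, 8))*(K(-61, -61) + 4440) = (2040 + 8*31)*(1/(4 - 61) + 4440) = (2040 + 248)*(1/(-57) + 4440) = 2288*(-1/57 + 4440) = 2288*(253079/57) = 579044752/57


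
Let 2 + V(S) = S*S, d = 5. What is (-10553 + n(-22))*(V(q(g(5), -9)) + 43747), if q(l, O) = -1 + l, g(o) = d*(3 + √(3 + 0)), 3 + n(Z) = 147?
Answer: -458162544 - 1457260*√3 ≈ -4.6069e+8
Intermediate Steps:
n(Z) = 144 (n(Z) = -3 + 147 = 144)
g(o) = 15 + 5*√3 (g(o) = 5*(3 + √(3 + 0)) = 5*(3 + √3) = 15 + 5*√3)
V(S) = -2 + S² (V(S) = -2 + S*S = -2 + S²)
(-10553 + n(-22))*(V(q(g(5), -9)) + 43747) = (-10553 + 144)*((-2 + (-1 + (15 + 5*√3))²) + 43747) = -10409*((-2 + (14 + 5*√3)²) + 43747) = -10409*(43745 + (14 + 5*√3)²) = -455341705 - 10409*(14 + 5*√3)²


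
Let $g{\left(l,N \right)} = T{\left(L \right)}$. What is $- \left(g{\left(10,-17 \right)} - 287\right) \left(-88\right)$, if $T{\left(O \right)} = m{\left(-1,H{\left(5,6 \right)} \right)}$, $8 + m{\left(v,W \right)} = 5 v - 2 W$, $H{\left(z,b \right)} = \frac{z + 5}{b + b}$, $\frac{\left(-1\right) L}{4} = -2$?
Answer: $- \frac{79640}{3} \approx -26547.0$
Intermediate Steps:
$L = 8$ ($L = \left(-4\right) \left(-2\right) = 8$)
$H{\left(z,b \right)} = \frac{5 + z}{2 b}$
$m{\left(v,W \right)} = -8 - 2 W + 5 v$ ($m{\left(v,W \right)} = -8 - \left(- 5 v + 2 W\right) = -8 - 2 W + 5 v$)
$T{\left(O \right)} = - \frac{44}{3}$ ($T{\left(O \right)} = -8 - 2 \frac{5 + 5}{2 \cdot 6} + 5 \left(-1\right) = -8 - 2 \cdot \frac{1}{2} \cdot \frac{1}{6} \cdot 10 - 5 = -8 - \frac{5}{3} - 5 = - \frac{44}{3}$)
$g{\left(l,N \right)} = - \frac{44}{3}$
$- \left(g{\left(10,-17 \right)} - 287\right) \left(-88\right) = - \left(- \frac{44}{3} - 287\right) \left(-88\right) = - \frac{\left(-905\right) \left(-88\right)}{3} = \left(-1\right) \frac{79640}{3} = - \frac{79640}{3}$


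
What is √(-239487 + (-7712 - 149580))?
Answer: I*√396779 ≈ 629.9*I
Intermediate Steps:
√(-239487 + (-7712 - 149580)) = √(-239487 - 157292) = √(-396779) = I*√396779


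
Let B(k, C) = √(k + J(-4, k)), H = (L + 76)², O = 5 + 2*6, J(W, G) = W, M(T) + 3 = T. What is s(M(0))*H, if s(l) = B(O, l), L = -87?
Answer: 121*√13 ≈ 436.27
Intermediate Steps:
M(T) = -3 + T
O = 17 (O = 5 + 12 = 17)
H = 121 (H = (-87 + 76)² = (-11)² = 121)
B(k, C) = √(-4 + k) (B(k, C) = √(k - 4) = √(-4 + k))
s(l) = √13 (s(l) = √(-4 + 17) = √13)
s(M(0))*H = √13*121 = 121*√13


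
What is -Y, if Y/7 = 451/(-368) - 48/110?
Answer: 235459/20240 ≈ 11.633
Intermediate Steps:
Y = -235459/20240 (Y = 7*(451/(-368) - 48/110) = 7*(451*(-1/368) - 48*1/110) = 7*(-451/368 - 24/55) = 7*(-33637/20240) = -235459/20240 ≈ -11.633)
-Y = -1*(-235459/20240) = 235459/20240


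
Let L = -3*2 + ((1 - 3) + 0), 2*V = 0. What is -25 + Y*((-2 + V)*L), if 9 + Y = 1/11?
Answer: -1843/11 ≈ -167.55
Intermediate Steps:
V = 0 (V = (½)*0 = 0)
Y = -98/11 (Y = -9 + 1/11 = -98/11 ≈ -8.9091)
L = -8 (L = -6 + (-2 + 0) = -6 - 2 = -8)
-25 + Y*((-2 + V)*L) = -25 - 98*(-2 + 0)*(-8)/11 = -25 - (-196)*(-8)/11 = -25 - 98/11*16 = -25 - 1568/11 = -1843/11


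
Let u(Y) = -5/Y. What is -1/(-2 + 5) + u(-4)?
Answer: 11/12 ≈ 0.91667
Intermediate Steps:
-1/(-2 + 5) + u(-4) = -1/(-2 + 5) - 5/(-4) = -1/3 - 5*(-¼) = -1*⅓ + 5/4 = -⅓ + 5/4 = 11/12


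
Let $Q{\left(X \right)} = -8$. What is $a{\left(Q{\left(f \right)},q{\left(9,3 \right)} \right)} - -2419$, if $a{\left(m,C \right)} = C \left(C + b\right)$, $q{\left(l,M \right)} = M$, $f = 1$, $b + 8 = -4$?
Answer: $2392$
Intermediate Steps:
$b = -12$ ($b = -8 - 4 = -12$)
$a{\left(m,C \right)} = C \left(-12 + C\right)$ ($a{\left(m,C \right)} = C \left(C - 12\right) = C \left(-12 + C\right)$)
$a{\left(Q{\left(f \right)},q{\left(9,3 \right)} \right)} - -2419 = 3 \left(-12 + 3\right) - -2419 = 3 \left(-9\right) + 2419 = -27 + 2419 = 2392$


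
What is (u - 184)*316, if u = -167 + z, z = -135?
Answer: -153576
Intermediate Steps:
u = -302 (u = -167 - 135 = -302)
(u - 184)*316 = (-302 - 184)*316 = -486*316 = -153576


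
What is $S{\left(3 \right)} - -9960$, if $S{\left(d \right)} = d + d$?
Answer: $9966$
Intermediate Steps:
$S{\left(d \right)} = 2 d$
$S{\left(3 \right)} - -9960 = 2 \cdot 3 - -9960 = 6 + 9960 = 9966$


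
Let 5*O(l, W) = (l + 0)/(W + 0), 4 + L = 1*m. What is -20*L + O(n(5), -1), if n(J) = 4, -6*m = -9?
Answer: 246/5 ≈ 49.200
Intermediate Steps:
m = 3/2 (m = -⅙*(-9) = 3/2 ≈ 1.5000)
L = -5/2 (L = -4 + 1*(3/2) = -4 + 3/2 = -5/2 ≈ -2.5000)
O(l, W) = l/(5*W) (O(l, W) = ((l + 0)/(W + 0))/5 = (l/W)/5 = l/(5*W))
-20*L + O(n(5), -1) = -20*(-5/2) + (⅕)*4/(-1) = 50 + (⅕)*4*(-1) = 50 - ⅘ = 246/5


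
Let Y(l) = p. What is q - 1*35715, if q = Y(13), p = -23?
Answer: -35738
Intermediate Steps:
Y(l) = -23
q = -23
q - 1*35715 = -23 - 1*35715 = -23 - 35715 = -35738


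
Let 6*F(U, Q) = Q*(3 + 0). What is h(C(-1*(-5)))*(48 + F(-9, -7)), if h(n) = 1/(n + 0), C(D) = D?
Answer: 89/10 ≈ 8.9000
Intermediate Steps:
F(U, Q) = Q/2 (F(U, Q) = (Q*(3 + 0))/6 = (Q*3)/6 = (3*Q)/6 = Q/2)
h(n) = 1/n
h(C(-1*(-5)))*(48 + F(-9, -7)) = (48 + (1/2)*(-7))/((-1*(-5))) = (48 - 7/2)/5 = (1/5)*(89/2) = 89/10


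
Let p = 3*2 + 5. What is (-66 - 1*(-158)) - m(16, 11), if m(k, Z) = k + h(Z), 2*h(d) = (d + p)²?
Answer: -166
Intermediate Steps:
p = 11 (p = 6 + 5 = 11)
h(d) = (11 + d)²/2 (h(d) = (d + 11)²/2 = (11 + d)²/2)
m(k, Z) = k + (11 + Z)²/2
(-66 - 1*(-158)) - m(16, 11) = (-66 - 1*(-158)) - (16 + (11 + 11)²/2) = (-66 + 158) - (16 + (½)*22²) = 92 - (16 + (½)*484) = 92 - (16 + 242) = 92 - 1*258 = 92 - 258 = -166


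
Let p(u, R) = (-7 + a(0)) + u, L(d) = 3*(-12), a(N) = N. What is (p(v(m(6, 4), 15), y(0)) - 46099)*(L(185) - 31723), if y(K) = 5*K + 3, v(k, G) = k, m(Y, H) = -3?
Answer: 1464375731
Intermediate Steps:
L(d) = -36
y(K) = 3 + 5*K
p(u, R) = -7 + u (p(u, R) = (-7 + 0) + u = -7 + u)
(p(v(m(6, 4), 15), y(0)) - 46099)*(L(185) - 31723) = ((-7 - 3) - 46099)*(-36 - 31723) = (-10 - 46099)*(-31759) = -46109*(-31759) = 1464375731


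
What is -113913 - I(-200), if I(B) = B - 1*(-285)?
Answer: -113998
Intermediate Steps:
I(B) = 285 + B (I(B) = B + 285 = 285 + B)
-113913 - I(-200) = -113913 - (285 - 200) = -113913 - 1*85 = -113913 - 85 = -113998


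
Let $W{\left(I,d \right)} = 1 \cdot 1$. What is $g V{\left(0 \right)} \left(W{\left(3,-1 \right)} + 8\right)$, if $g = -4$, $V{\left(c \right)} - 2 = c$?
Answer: $-72$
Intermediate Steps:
$W{\left(I,d \right)} = 1$
$V{\left(c \right)} = 2 + c$
$g V{\left(0 \right)} \left(W{\left(3,-1 \right)} + 8\right) = - 4 \left(2 + 0\right) \left(1 + 8\right) = - 4 \cdot 2 \cdot 9 = \left(-4\right) 18 = -72$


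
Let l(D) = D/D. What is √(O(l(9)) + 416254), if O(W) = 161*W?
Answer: √416415 ≈ 645.30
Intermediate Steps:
l(D) = 1
√(O(l(9)) + 416254) = √(161*1 + 416254) = √(161 + 416254) = √416415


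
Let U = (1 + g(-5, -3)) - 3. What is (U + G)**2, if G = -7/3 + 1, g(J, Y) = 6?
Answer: 64/9 ≈ 7.1111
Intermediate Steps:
G = -4/3 (G = -7*1/3 + 1 = -7/3 + 1 = -4/3 ≈ -1.3333)
U = 4 (U = (1 + 6) - 3 = 7 - 3 = 4)
(U + G)**2 = (4 - 4/3)**2 = (8/3)**2 = 64/9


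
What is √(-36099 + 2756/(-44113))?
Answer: I*√70247214979559/44113 ≈ 190.0*I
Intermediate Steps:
√(-36099 + 2756/(-44113)) = √(-36099 + 2756*(-1/44113)) = √(-36099 - 2756/44113) = √(-1592437943/44113) = I*√70247214979559/44113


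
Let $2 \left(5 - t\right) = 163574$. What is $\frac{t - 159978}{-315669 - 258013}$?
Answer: $\frac{120880}{286841} \approx 0.42142$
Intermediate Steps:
$t = -81782$ ($t = 5 - 81787 = -81782$)
$\frac{t - 159978}{-315669 - 258013} = \frac{-81782 - 159978}{-315669 - 258013} = - \frac{241760}{-573682} = \left(-241760\right) \left(- \frac{1}{573682}\right) = \frac{120880}{286841}$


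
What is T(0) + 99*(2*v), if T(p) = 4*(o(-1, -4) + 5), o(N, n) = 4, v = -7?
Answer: -1350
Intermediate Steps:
T(p) = 36 (T(p) = 4*(4 + 5) = 4*9 = 36)
T(0) + 99*(2*v) = 36 + 99*(2*(-7)) = 36 + 99*(-14) = 36 - 1386 = -1350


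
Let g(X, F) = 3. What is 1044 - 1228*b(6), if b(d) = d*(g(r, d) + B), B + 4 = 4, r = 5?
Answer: -21060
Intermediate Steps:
B = 0 (B = -4 + 4 = 0)
b(d) = 3*d (b(d) = d*(3 + 0) = d*3 = 3*d)
1044 - 1228*b(6) = 1044 - 3684*6 = 1044 - 1228*18 = 1044 - 22104 = -21060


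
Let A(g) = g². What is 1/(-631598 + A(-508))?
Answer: -1/373534 ≈ -2.6771e-6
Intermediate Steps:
1/(-631598 + A(-508)) = 1/(-631598 + (-508)²) = 1/(-631598 + 258064) = 1/(-373534) = -1/373534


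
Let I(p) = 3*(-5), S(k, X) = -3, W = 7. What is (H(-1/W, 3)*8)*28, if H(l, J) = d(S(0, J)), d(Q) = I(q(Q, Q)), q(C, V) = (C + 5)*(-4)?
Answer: -3360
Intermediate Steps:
q(C, V) = -20 - 4*C (q(C, V) = (5 + C)*(-4) = -20 - 4*C)
I(p) = -15
d(Q) = -15
H(l, J) = -15
(H(-1/W, 3)*8)*28 = -15*8*28 = -120*28 = -3360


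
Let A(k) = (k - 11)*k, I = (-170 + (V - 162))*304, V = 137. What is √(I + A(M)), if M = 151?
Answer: 2*I*√9535 ≈ 195.29*I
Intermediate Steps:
I = -59280 (I = (-170 + (137 - 162))*304 = (-170 - 25)*304 = -195*304 = -59280)
A(k) = k*(-11 + k) (A(k) = (-11 + k)*k = k*(-11 + k))
√(I + A(M)) = √(-59280 + 151*(-11 + 151)) = √(-59280 + 151*140) = √(-59280 + 21140) = √(-38140) = 2*I*√9535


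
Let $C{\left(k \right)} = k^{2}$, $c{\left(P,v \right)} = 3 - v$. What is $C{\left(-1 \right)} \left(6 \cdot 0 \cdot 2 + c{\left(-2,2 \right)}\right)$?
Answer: $1$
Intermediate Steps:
$C{\left(-1 \right)} \left(6 \cdot 0 \cdot 2 + c{\left(-2,2 \right)}\right) = \left(-1\right)^{2} \left(6 \cdot 0 \cdot 2 + \left(3 - 2\right)\right) = 1 \left(0 \cdot 2 + \left(3 - 2\right)\right) = 1 \left(0 + 1\right) = 1 \cdot 1 = 1$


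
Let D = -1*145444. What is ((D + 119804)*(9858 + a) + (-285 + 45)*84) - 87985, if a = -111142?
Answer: 2596813615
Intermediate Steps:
D = -145444
((D + 119804)*(9858 + a) + (-285 + 45)*84) - 87985 = ((-145444 + 119804)*(9858 - 111142) + (-285 + 45)*84) - 87985 = (-25640*(-101284) - 240*84) - 87985 = (2596921760 - 20160) - 87985 = 2596901600 - 87985 = 2596813615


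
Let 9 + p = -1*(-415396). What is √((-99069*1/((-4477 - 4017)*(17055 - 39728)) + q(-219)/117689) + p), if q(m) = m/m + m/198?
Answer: √480119840296817084818836463068078/33997609122477 ≈ 644.50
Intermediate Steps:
q(m) = 1 + m/198 (q(m) = 1 + m*(1/198) = 1 + m/198)
p = 415387 (p = -9 - 1*(-415396) = -9 + 415396 = 415387)
√((-99069*1/((-4477 - 4017)*(17055 - 39728)) + q(-219)/117689) + p) = √((-99069*1/((-4477 - 4017)*(17055 - 39728)) + (1 + (1/198)*(-219))/117689) + 415387) = √((-99069/((-8494*(-22673))) + (1 - 73/66)*(1/117689)) + 415387) = √((-99069/192584462 - 7/66*1/117689) + 415387) = √((-99069*1/192584462 - 7/7767474) + 415387) = √((-99069/192584462 - 7/7767474) + 415387) = √(-192715993235/373973700347247 + 415387) = √(155343813273425896354/373973700347247) = √480119840296817084818836463068078/33997609122477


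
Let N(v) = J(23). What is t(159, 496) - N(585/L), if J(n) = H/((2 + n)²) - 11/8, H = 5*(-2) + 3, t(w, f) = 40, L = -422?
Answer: 206931/5000 ≈ 41.386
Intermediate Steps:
H = -7 (H = -10 + 3 = -7)
J(n) = -11/8 - 7/(2 + n)² (J(n) = -7/(2 + n)² - 11/8 = -11/8 - 7/(2 + n)²)
N(v) = -6931/5000 (N(v) = -11/8 - 7/(2 + 23)² = -11/8 - 7/25² = -11/8 - 7*1/625 = -11/8 - 7/625 = -6931/5000)
t(159, 496) - N(585/L) = 40 - 1*(-6931/5000) = 40 + 6931/5000 = 206931/5000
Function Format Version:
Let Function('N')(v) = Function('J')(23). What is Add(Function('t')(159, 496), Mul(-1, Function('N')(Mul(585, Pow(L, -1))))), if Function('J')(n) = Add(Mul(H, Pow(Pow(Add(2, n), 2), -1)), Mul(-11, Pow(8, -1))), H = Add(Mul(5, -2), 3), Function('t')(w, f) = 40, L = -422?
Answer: Rational(206931, 5000) ≈ 41.386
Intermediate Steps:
H = -7 (H = Add(-10, 3) = -7)
Function('J')(n) = Add(Rational(-11, 8), Mul(-7, Pow(Add(2, n), -2))) (Function('J')(n) = Add(Mul(-7, Pow(Pow(Add(2, n), 2), -1)), Mul(-11, Pow(8, -1))) = Add(Mul(-7, Pow(Add(2, n), -2)), Mul(-11, Rational(1, 8))) = Add(Mul(-7, Pow(Add(2, n), -2)), Rational(-11, 8)) = Add(Rational(-11, 8), Mul(-7, Pow(Add(2, n), -2))))
Function('N')(v) = Rational(-6931, 5000) (Function('N')(v) = Add(Rational(-11, 8), Mul(-7, Pow(Add(2, 23), -2))) = Add(Rational(-11, 8), Mul(-7, Pow(25, -2))) = Add(Rational(-11, 8), Mul(-7, Rational(1, 625))) = Add(Rational(-11, 8), Rational(-7, 625)) = Rational(-6931, 5000))
Add(Function('t')(159, 496), Mul(-1, Function('N')(Mul(585, Pow(L, -1))))) = Add(40, Mul(-1, Rational(-6931, 5000))) = Add(40, Rational(6931, 5000)) = Rational(206931, 5000)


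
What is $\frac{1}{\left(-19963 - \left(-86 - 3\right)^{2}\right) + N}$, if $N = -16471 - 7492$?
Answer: $- \frac{1}{51847} \approx -1.9288 \cdot 10^{-5}$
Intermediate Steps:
$N = -23963$
$\frac{1}{\left(-19963 - \left(-86 - 3\right)^{2}\right) + N} = \frac{1}{\left(-19963 - \left(-86 - 3\right)^{2}\right) - 23963} = \frac{1}{\left(-19963 - \left(-89\right)^{2}\right) - 23963} = \frac{1}{\left(-19963 - 7921\right) - 23963} = \frac{1}{-27884 - 23963} = \frac{1}{-51847} = - \frac{1}{51847}$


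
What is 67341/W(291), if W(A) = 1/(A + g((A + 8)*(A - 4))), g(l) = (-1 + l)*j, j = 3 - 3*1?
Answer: 19596231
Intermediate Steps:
j = 0 (j = 3 - 3 = 0)
g(l) = 0 (g(l) = (-1 + l)*0 = 0)
W(A) = 1/A (W(A) = 1/(A + 0) = 1/A)
67341/W(291) = 67341/(1/291) = 67341*291 = 19596231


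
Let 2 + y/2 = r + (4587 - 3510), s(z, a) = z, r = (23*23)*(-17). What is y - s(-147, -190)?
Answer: -15689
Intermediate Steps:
r = -8993 (r = 529*(-17) = -8993)
y = -15836 (y = -4 + 2*(-8993 + (4587 - 3510)) = -4 + 2*(-8993 + 1077) = -4 + 2*(-7916) = -4 - 15832 = -15836)
y - s(-147, -190) = -15836 - 1*(-147) = -15836 + 147 = -15689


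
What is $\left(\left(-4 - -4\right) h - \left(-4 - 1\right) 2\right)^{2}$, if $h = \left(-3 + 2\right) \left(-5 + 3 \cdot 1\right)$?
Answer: $100$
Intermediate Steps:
$h = 2$ ($h = - (-5 + 3) = \left(-1\right) \left(-2\right) = 2$)
$\left(\left(-4 - -4\right) h - \left(-4 - 1\right) 2\right)^{2} = \left(\left(-4 - -4\right) 2 - \left(-4 - 1\right) 2\right)^{2} = \left(\left(-4 + 4\right) 2 - \left(-5\right) 2\right)^{2} = \left(0 \cdot 2 - -10\right)^{2} = \left(0 + 10\right)^{2} = 10^{2} = 100$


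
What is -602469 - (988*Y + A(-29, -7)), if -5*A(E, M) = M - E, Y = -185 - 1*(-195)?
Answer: -3061723/5 ≈ -6.1235e+5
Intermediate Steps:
Y = 10 (Y = -185 + 195 = 10)
A(E, M) = -M/5 + E/5 (A(E, M) = -(M - E)/5 = -M/5 + E/5)
-602469 - (988*Y + A(-29, -7)) = -602469 - (988*10 + (-⅕*(-7) + (⅕)*(-29))) = -602469 - (9880 + (7/5 - 29/5)) = -602469 - (9880 - 22/5) = -602469 - 1*49378/5 = -602469 - 49378/5 = -3061723/5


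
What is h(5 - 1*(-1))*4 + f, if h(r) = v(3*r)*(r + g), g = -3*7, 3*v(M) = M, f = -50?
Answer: -410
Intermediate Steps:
v(M) = M/3
g = -21
h(r) = r*(-21 + r) (h(r) = ((3*r)/3)*(r - 21) = r*(-21 + r))
h(5 - 1*(-1))*4 + f = ((5 - 1*(-1))*(-21 + (5 - 1*(-1))))*4 - 50 = ((5 + 1)*(-21 + (5 + 1)))*4 - 50 = (6*(-21 + 6))*4 - 50 = (6*(-15))*4 - 50 = -90*4 - 50 = -360 - 50 = -410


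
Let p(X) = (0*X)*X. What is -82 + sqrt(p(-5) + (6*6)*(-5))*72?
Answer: -82 + 432*I*sqrt(5) ≈ -82.0 + 965.98*I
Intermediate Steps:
p(X) = 0 (p(X) = 0*X = 0)
-82 + sqrt(p(-5) + (6*6)*(-5))*72 = -82 + sqrt(0 + (6*6)*(-5))*72 = -82 + sqrt(0 + 36*(-5))*72 = -82 + sqrt(0 - 180)*72 = -82 + sqrt(-180)*72 = -82 + (6*I*sqrt(5))*72 = -82 + 432*I*sqrt(5)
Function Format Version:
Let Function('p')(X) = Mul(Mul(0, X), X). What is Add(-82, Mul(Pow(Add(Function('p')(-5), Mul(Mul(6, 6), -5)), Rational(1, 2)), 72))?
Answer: Add(-82, Mul(432, I, Pow(5, Rational(1, 2)))) ≈ Add(-82.000, Mul(965.98, I))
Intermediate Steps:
Function('p')(X) = 0 (Function('p')(X) = Mul(0, X) = 0)
Add(-82, Mul(Pow(Add(Function('p')(-5), Mul(Mul(6, 6), -5)), Rational(1, 2)), 72)) = Add(-82, Mul(Pow(Add(0, Mul(Mul(6, 6), -5)), Rational(1, 2)), 72)) = Add(-82, Mul(Pow(Add(0, Mul(36, -5)), Rational(1, 2)), 72)) = Add(-82, Mul(Pow(Add(0, -180), Rational(1, 2)), 72)) = Add(-82, Mul(Pow(-180, Rational(1, 2)), 72)) = Add(-82, Mul(Mul(6, I, Pow(5, Rational(1, 2))), 72)) = Add(-82, Mul(432, I, Pow(5, Rational(1, 2))))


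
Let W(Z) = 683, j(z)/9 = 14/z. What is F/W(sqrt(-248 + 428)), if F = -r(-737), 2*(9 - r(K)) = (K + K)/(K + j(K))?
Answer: -4346486/371070485 ≈ -0.011713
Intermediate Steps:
j(z) = 126/z (j(z) = 9*(14/z) = 126/z)
r(K) = 9 - K/(K + 126/K) (r(K) = 9 - (K + K)/(2*(K + 126/K)) = 9 - 2*K/(2*(K + 126/K)) = 9 - K/(K + 126/K))
F = -4346486/543295 (F = -2*(567 + 4*(-737)**2)/(126 + (-737)**2) = -2*(567 + 4*543169)/(126 + 543169) = -2*(567 + 2172676)/543295 = -2*2173243/543295 = -1*4346486/543295 = -4346486/543295 ≈ -8.0002)
F/W(sqrt(-248 + 428)) = -4346486/543295/683 = -4346486/543295*1/683 = -4346486/371070485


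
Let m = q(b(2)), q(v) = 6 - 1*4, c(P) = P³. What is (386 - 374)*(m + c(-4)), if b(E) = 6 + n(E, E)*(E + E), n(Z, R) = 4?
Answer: -744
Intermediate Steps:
b(E) = 6 + 8*E (b(E) = 6 + 4*(E + E) = 6 + 4*(2*E) = 6 + 8*E)
q(v) = 2 (q(v) = 6 - 4 = 2)
m = 2
(386 - 374)*(m + c(-4)) = (386 - 374)*(2 + (-4)³) = 12*(2 - 64) = 12*(-62) = -744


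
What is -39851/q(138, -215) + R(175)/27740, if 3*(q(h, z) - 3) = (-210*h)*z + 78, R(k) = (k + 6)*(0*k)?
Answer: -39851/2076929 ≈ -0.019187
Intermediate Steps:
R(k) = 0 (R(k) = (6 + k)*0 = 0)
q(h, z) = 29 - 70*h*z (q(h, z) = 3 + ((-210*h)*z + 78)/3 = 3 + (-210*h*z + 78)/3 = 3 + (78 - 210*h*z)/3 = 3 + (26 - 70*h*z) = 29 - 70*h*z)
-39851/q(138, -215) + R(175)/27740 = -39851/(29 - 70*138*(-215)) + 0/27740 = -39851/(29 + 2076900) + 0*(1/27740) = -39851/2076929 + 0 = -39851/2076929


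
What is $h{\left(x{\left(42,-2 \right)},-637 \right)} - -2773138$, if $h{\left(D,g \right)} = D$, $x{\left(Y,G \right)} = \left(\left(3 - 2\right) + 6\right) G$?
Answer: $2773124$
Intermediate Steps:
$x{\left(Y,G \right)} = 7 G$ ($x{\left(Y,G \right)} = \left(1 + 6\right) G = 7 G$)
$h{\left(x{\left(42,-2 \right)},-637 \right)} - -2773138 = 7 \left(-2\right) - -2773138 = -14 + 2773138 = 2773124$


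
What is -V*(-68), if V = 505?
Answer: 34340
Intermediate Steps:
-V*(-68) = -505*(-68) = -1*(-34340) = 34340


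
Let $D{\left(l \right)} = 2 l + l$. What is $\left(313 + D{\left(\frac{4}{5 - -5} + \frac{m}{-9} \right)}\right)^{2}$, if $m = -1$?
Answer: $\frac{22259524}{225} \approx 98931.0$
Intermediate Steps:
$D{\left(l \right)} = 3 l$
$\left(313 + D{\left(\frac{4}{5 - -5} + \frac{m}{-9} \right)}\right)^{2} = \left(313 + 3 \left(\frac{4}{5 - -5} - \frac{1}{-9}\right)\right)^{2} = \left(313 + 3 \left(\frac{4}{5 + 5} - - \frac{1}{9}\right)\right)^{2} = \left(313 + 3 \left(\frac{4}{10} + \frac{1}{9}\right)\right)^{2} = \left(313 + 3 \left(4 \cdot \frac{1}{10} + \frac{1}{9}\right)\right)^{2} = \left(313 + 3 \left(\frac{2}{5} + \frac{1}{9}\right)\right)^{2} = \left(313 + 3 \cdot \frac{23}{45}\right)^{2} = \left(313 + \frac{23}{15}\right)^{2} = \left(\frac{4718}{15}\right)^{2} = \frac{22259524}{225}$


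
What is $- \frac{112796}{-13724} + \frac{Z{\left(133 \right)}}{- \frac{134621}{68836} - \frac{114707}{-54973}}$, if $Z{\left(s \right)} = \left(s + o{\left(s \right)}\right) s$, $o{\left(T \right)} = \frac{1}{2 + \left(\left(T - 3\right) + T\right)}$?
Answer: $\frac{60865848140327213989}{450471316397085} \approx 1.3512 \cdot 10^{5}$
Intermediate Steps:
$o{\left(T \right)} = \frac{1}{-1 + 2 T}$ ($o{\left(T \right)} = \frac{1}{2 + \left(\left(-3 + T\right) + T\right)} = \frac{1}{2 + \left(-3 + 2 T\right)} = \frac{1}{-1 + 2 T}$)
$Z{\left(s \right)} = s \left(s + \frac{1}{-1 + 2 s}\right)$ ($Z{\left(s \right)} = \left(s + \frac{1}{-1 + 2 s}\right) s = s \left(s + \frac{1}{-1 + 2 s}\right)$)
$- \frac{112796}{-13724} + \frac{Z{\left(133 \right)}}{- \frac{134621}{68836} - \frac{114707}{-54973}} = - \frac{112796}{-13724} + \frac{133 \frac{1}{-1 + 2 \cdot 133} \left(1 + 133 \left(-1 + 2 \cdot 133\right)\right)}{- \frac{134621}{68836} - \frac{114707}{-54973}} = \left(-112796\right) \left(- \frac{1}{13724}\right) + \frac{133 \frac{1}{-1 + 266} \left(1 + 133 \left(-1 + 266\right)\right)}{\left(-134621\right) \frac{1}{68836} - - \frac{114707}{54973}} = \frac{28199}{3431} + \frac{133 \cdot \frac{1}{265} \left(1 + 133 \cdot 265\right)}{- \frac{134621}{68836} + \frac{114707}{54973}} = \frac{28199}{3431} + \frac{133 \cdot \frac{1}{265} \left(1 + 35245\right)}{\frac{495450819}{3784121428}} = \frac{28199}{3431} + 133 \cdot \frac{1}{265} \cdot 35246 \cdot \frac{3784121428}{495450819} = \frac{28199}{3431} + \frac{4687718}{265} \cdot \frac{3784121428}{495450819} = \frac{28199}{3431} + \frac{17738894132221304}{131294467035} = \frac{60865848140327213989}{450471316397085}$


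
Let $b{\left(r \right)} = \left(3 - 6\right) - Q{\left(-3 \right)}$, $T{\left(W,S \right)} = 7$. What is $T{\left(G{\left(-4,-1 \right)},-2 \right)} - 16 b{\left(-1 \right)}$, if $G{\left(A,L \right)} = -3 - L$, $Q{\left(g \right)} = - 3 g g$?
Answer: $-377$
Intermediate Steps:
$Q{\left(g \right)} = - 3 g^{2}$
$b{\left(r \right)} = 24$ ($b{\left(r \right)} = \left(3 - 6\right) - - 3 \left(-3\right)^{2} = \left(3 - 6\right) - \left(-3\right) 9 = -3 - -27 = -3 + 27 = 24$)
$T{\left(G{\left(-4,-1 \right)},-2 \right)} - 16 b{\left(-1 \right)} = 7 - 384 = -377$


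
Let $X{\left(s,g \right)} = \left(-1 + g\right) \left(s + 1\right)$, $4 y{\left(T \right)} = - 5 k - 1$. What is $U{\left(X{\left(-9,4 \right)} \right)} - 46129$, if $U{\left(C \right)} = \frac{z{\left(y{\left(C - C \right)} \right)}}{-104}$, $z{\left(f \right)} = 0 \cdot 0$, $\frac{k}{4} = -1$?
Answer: $-46129$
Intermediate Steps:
$k = -4$ ($k = 4 \left(-1\right) = -4$)
$y{\left(T \right)} = \frac{19}{4}$ ($y{\left(T \right)} = \frac{\left(-5\right) \left(-4\right) - 1}{4} = \frac{20 - 1}{4} = \frac{1}{4} \cdot 19 = \frac{19}{4}$)
$z{\left(f \right)} = 0$
$X{\left(s,g \right)} = \left(1 + s\right) \left(-1 + g\right)$ ($X{\left(s,g \right)} = \left(-1 + g\right) \left(1 + s\right) = \left(1 + s\right) \left(-1 + g\right)$)
$U{\left(C \right)} = 0$ ($U{\left(C \right)} = \frac{0}{-104} = 0 \left(- \frac{1}{104}\right) = 0$)
$U{\left(X{\left(-9,4 \right)} \right)} - 46129 = 0 - 46129 = -46129$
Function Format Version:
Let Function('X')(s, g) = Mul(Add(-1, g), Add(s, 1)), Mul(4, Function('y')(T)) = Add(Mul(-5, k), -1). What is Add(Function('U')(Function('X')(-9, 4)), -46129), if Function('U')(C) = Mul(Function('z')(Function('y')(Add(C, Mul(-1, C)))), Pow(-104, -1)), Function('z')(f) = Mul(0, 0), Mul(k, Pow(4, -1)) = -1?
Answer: -46129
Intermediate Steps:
k = -4 (k = Mul(4, -1) = -4)
Function('y')(T) = Rational(19, 4) (Function('y')(T) = Mul(Rational(1, 4), Add(Mul(-5, -4), -1)) = Mul(Rational(1, 4), Add(20, -1)) = Mul(Rational(1, 4), 19) = Rational(19, 4))
Function('z')(f) = 0
Function('X')(s, g) = Mul(Add(1, s), Add(-1, g)) (Function('X')(s, g) = Mul(Add(-1, g), Add(1, s)) = Mul(Add(1, s), Add(-1, g)))
Function('U')(C) = 0 (Function('U')(C) = Mul(0, Pow(-104, -1)) = Mul(0, Rational(-1, 104)) = 0)
Add(Function('U')(Function('X')(-9, 4)), -46129) = Add(0, -46129) = -46129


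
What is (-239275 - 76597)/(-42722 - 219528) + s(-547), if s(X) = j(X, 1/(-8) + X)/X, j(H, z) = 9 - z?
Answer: 107752811/573803000 ≈ 0.18779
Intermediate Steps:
s(X) = (73/8 - X)/X (s(X) = (9 - (1/(-8) + X))/X = (9 - (-⅛ + X))/X = (9 + (⅛ - X))/X = (73/8 - X)/X)
(-239275 - 76597)/(-42722 - 219528) + s(-547) = (-239275 - 76597)/(-42722 - 219528) + (73/8 - 1*(-547))/(-547) = -315872/(-262250) - (73/8 + 547)/547 = -315872*(-1/262250) - 1/547*4449/8 = 157936/131125 - 4449/4376 = 107752811/573803000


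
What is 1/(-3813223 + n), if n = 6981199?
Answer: 1/3167976 ≈ 3.1566e-7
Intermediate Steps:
1/(-3813223 + n) = 1/(-3813223 + 6981199) = 1/3167976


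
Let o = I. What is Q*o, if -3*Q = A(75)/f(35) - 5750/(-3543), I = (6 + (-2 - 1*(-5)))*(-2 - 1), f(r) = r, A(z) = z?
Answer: 280185/8267 ≈ 33.892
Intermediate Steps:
I = -27 (I = (6 + (-2 + 5))*(-3) = (6 + 3)*(-3) = 9*(-3) = -27)
o = -27
Q = -93395/74403 (Q = -(75/35 - 5750/(-3543))/3 = -(75*(1/35) - 5750*(-1/3543))/3 = -(15/7 + 5750/3543)/3 = -1/3*93395/24801 = -93395/74403 ≈ -1.2553)
Q*o = -93395/74403*(-27) = 280185/8267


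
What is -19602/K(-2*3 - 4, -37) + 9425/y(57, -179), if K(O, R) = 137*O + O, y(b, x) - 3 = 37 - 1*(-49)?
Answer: 2458513/20470 ≈ 120.10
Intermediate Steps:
y(b, x) = 89 (y(b, x) = 3 + (37 - 1*(-49)) = 3 + (37 + 49) = 3 + 86 = 89)
K(O, R) = 138*O
-19602/K(-2*3 - 4, -37) + 9425/y(57, -179) = -19602*1/(138*(-2*3 - 4)) + 9425/89 = -19602*1/(138*(-6 - 4)) + 9425*(1/89) = -19602/(138*(-10)) + 9425/89 = -19602/(-1380) + 9425/89 = -19602*(-1/1380) + 9425/89 = 3267/230 + 9425/89 = 2458513/20470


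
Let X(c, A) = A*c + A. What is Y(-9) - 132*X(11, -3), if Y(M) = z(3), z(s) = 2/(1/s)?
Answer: 4758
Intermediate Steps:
z(s) = 2*s
Y(M) = 6 (Y(M) = 2*3 = 6)
X(c, A) = A + A*c
Y(-9) - 132*X(11, -3) = 6 - (-396)*(1 + 11) = 6 - (-396)*12 = 6 - 132*(-36) = 6 + 4752 = 4758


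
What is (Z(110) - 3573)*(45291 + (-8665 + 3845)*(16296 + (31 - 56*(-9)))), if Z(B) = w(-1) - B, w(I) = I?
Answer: 298699195236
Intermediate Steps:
Z(B) = -1 - B
(Z(110) - 3573)*(45291 + (-8665 + 3845)*(16296 + (31 - 56*(-9)))) = ((-1 - 1*110) - 3573)*(45291 + (-8665 + 3845)*(16296 + (31 - 56*(-9)))) = ((-1 - 110) - 3573)*(45291 - 4820*(16296 + (31 + 504))) = (-111 - 3573)*(45291 - 4820*(16296 + 535)) = -3684*(45291 - 4820*16831) = -3684*(45291 - 81125420) = -3684*(-81080129) = 298699195236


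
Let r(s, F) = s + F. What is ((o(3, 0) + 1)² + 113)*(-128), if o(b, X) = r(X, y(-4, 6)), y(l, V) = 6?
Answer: -20736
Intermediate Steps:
r(s, F) = F + s
o(b, X) = 6 + X
((o(3, 0) + 1)² + 113)*(-128) = (((6 + 0) + 1)² + 113)*(-128) = ((6 + 1)² + 113)*(-128) = (7² + 113)*(-128) = (49 + 113)*(-128) = 162*(-128) = -20736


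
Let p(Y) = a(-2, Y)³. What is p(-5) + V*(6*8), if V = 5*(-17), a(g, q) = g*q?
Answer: -3080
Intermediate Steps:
V = -85
p(Y) = -8*Y³ (p(Y) = (-2*Y)³ = -8*Y³)
p(-5) + V*(6*8) = -8*(-5)³ - 510*8 = -8*(-125) - 85*48 = 1000 - 4080 = -3080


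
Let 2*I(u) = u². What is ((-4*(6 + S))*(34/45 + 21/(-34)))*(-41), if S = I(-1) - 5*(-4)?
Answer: 458503/765 ≈ 599.35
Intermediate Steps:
I(u) = u²/2
S = 41/2 (S = (½)*(-1)² - 5*(-4) = (½)*1 + 20 = ½ + 20 = 41/2 ≈ 20.500)
((-4*(6 + S))*(34/45 + 21/(-34)))*(-41) = ((-4*(6 + 41/2))*(34/45 + 21/(-34)))*(-41) = ((-4*53/2)*(34*(1/45) + 21*(-1/34)))*(-41) = -106*(34/45 - 21/34)*(-41) = -106*211/1530*(-41) = -11183/765*(-41) = 458503/765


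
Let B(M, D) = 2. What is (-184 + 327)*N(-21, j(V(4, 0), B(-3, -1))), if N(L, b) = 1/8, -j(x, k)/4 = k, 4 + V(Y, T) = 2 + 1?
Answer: 143/8 ≈ 17.875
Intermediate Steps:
V(Y, T) = -1 (V(Y, T) = -4 + (2 + 1) = -4 + 3 = -1)
j(x, k) = -4*k
N(L, b) = ⅛
(-184 + 327)*N(-21, j(V(4, 0), B(-3, -1))) = (-184 + 327)*(⅛) = 143*(⅛) = 143/8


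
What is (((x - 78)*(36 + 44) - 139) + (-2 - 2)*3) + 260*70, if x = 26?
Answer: 13889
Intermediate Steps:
(((x - 78)*(36 + 44) - 139) + (-2 - 2)*3) + 260*70 = (((26 - 78)*(36 + 44) - 139) + (-2 - 2)*3) + 260*70 = ((-52*80 - 139) - 4*3) + 18200 = ((-4160 - 139) - 12) + 18200 = (-4299 - 12) + 18200 = -4311 + 18200 = 13889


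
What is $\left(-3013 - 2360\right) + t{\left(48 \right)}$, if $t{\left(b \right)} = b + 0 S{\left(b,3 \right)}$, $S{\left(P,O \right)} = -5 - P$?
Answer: $-5325$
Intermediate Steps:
$t{\left(b \right)} = b$ ($t{\left(b \right)} = b + 0 \left(-5 - b\right) = b + 0 = b$)
$\left(-3013 - 2360\right) + t{\left(48 \right)} = \left(-3013 - 2360\right) + 48 = -5373 + 48 = -5325$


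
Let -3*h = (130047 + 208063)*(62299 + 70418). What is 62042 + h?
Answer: -14957586248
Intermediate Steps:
h = -14957648290 (h = -(130047 + 208063)*(62299 + 70418)/3 = -338110*132717/3 = -1/3*44872944870 = -14957648290)
62042 + h = 62042 - 14957648290 = -14957586248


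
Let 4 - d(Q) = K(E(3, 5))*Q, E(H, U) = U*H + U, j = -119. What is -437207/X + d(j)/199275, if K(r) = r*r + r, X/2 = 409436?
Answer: -46193926877/163180717800 ≈ -0.28308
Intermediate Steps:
X = 818872 (X = 2*409436 = 818872)
E(H, U) = U + H*U (E(H, U) = H*U + U = U + H*U)
K(r) = r + r² (K(r) = r² + r = r + r²)
d(Q) = 4 - 420*Q (d(Q) = 4 - (5*(1 + 3))*(1 + 5*(1 + 3))*Q = 4 - (5*4)*(1 + 5*4)*Q = 4 - 20*(1 + 20)*Q = 4 - 20*21*Q = 4 - 420*Q)
-437207/X + d(j)/199275 = -437207/818872 + (4 - 420*(-119))/199275 = -437207*1/818872 + (4 + 49980)*(1/199275) = -437207/818872 + 49984*(1/199275) = -437207/818872 + 49984/199275 = -46193926877/163180717800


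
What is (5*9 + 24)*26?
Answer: 1794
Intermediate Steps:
(5*9 + 24)*26 = (45 + 24)*26 = 69*26 = 1794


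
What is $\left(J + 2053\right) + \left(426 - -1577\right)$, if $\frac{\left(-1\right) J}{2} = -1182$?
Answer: $6420$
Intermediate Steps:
$J = 2364$ ($J = \left(-2\right) \left(-1182\right) = 2364$)
$\left(J + 2053\right) + \left(426 - -1577\right) = \left(2364 + 2053\right) + \left(426 - -1577\right) = 4417 + \left(426 + 1577\right) = 4417 + 2003 = 6420$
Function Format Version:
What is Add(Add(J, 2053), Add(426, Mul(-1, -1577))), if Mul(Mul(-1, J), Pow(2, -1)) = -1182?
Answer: 6420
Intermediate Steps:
J = 2364 (J = Mul(-2, -1182) = 2364)
Add(Add(J, 2053), Add(426, Mul(-1, -1577))) = Add(Add(2364, 2053), Add(426, Mul(-1, -1577))) = Add(4417, Add(426, 1577)) = Add(4417, 2003) = 6420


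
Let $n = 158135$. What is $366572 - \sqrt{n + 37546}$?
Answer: $366572 - \sqrt{195681} \approx 3.6613 \cdot 10^{5}$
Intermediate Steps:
$366572 - \sqrt{n + 37546} = 366572 - \sqrt{158135 + 37546} = 366572 - \sqrt{195681}$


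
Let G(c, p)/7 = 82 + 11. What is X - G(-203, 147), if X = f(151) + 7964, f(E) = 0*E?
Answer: 7313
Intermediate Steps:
f(E) = 0
G(c, p) = 651 (G(c, p) = 7*(82 + 11) = 7*93 = 651)
X = 7964 (X = 0 + 7964 = 7964)
X - G(-203, 147) = 7964 - 1*651 = 7964 - 651 = 7313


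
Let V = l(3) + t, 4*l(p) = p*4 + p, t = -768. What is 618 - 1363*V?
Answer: 4169163/4 ≈ 1.0423e+6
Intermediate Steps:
l(p) = 5*p/4 (l(p) = (p*4 + p)/4 = (4*p + p)/4 = (5*p)/4 = 5*p/4)
V = -3057/4 (V = (5/4)*3 - 768 = 15/4 - 768 = -3057/4 ≈ -764.25)
618 - 1363*V = 618 - 1363*(-3057/4) = 618 + 4166691/4 = 4169163/4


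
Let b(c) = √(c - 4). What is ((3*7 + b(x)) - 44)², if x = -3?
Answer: (23 - I*√7)² ≈ 522.0 - 121.7*I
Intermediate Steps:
b(c) = √(-4 + c)
((3*7 + b(x)) - 44)² = ((3*7 + √(-4 - 3)) - 44)² = ((21 + √(-7)) - 44)² = ((21 + I*√7) - 44)² = (-23 + I*√7)²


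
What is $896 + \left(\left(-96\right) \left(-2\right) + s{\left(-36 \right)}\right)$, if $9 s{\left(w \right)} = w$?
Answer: $1084$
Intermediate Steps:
$s{\left(w \right)} = \frac{w}{9}$
$896 + \left(\left(-96\right) \left(-2\right) + s{\left(-36 \right)}\right) = 896 + \left(\left(-96\right) \left(-2\right) + \frac{1}{9} \left(-36\right)\right) = 896 + \left(192 - 4\right) = 896 + 188 = 1084$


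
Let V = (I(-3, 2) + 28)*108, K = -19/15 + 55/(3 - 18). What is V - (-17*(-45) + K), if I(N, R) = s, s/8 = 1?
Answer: 46919/15 ≈ 3127.9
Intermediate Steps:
s = 8 (s = 8*1 = 8)
K = -74/15 (K = -19*1/15 + 55/(-15) = -19/15 + 55*(-1/15) = -19/15 - 11/3 = -74/15 ≈ -4.9333)
I(N, R) = 8
V = 3888 (V = (8 + 28)*108 = 36*108 = 3888)
V - (-17*(-45) + K) = 3888 - (-17*(-45) - 74/15) = 3888 - (765 - 74/15) = 3888 - 1*11401/15 = 3888 - 11401/15 = 46919/15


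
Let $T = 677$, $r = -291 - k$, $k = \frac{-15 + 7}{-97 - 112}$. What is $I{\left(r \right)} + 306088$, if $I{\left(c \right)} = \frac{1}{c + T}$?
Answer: $\frac{24690894817}{80666} \approx 3.0609 \cdot 10^{5}$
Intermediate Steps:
$k = \frac{8}{209}$ ($k = - \frac{8}{-209} = \left(-8\right) \left(- \frac{1}{209}\right) = \frac{8}{209} \approx 0.038278$)
$r = - \frac{60827}{209}$ ($r = -291 - \frac{8}{209} = - \frac{60827}{209} \approx -291.04$)
$I{\left(c \right)} = \frac{1}{677 + c}$ ($I{\left(c \right)} = \frac{1}{c + 677} = \frac{1}{677 + c}$)
$I{\left(r \right)} + 306088 = \frac{1}{677 - \frac{60827}{209}} + 306088 = \frac{1}{\frac{80666}{209}} + 306088 = \frac{209}{80666} + 306088 = \frac{24690894817}{80666}$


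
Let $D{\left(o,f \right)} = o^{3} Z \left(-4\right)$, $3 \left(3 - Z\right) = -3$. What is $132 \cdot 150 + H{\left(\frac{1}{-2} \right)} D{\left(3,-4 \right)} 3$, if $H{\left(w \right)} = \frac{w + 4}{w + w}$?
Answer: $24336$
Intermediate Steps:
$Z = 4$ ($Z = 3 - -1 = 3 + 1 = 4$)
$D{\left(o,f \right)} = - 16 o^{3}$ ($D{\left(o,f \right)} = o^{3} \cdot 4 \left(-4\right) = 4 o^{3} \left(-4\right) = - 16 o^{3}$)
$H{\left(w \right)} = \frac{4 + w}{2 w}$
$132 \cdot 150 + H{\left(\frac{1}{-2} \right)} D{\left(3,-4 \right)} 3 = 132 \cdot 150 + \frac{4 + \frac{1}{-2}}{2 \frac{1}{-2}} \left(- 16 \cdot 3^{3}\right) 3 = 19800 + \frac{4 - \frac{1}{2}}{2 \left(- \frac{1}{2}\right)} \left(\left(-16\right) 27\right) 3 = 19800 + \frac{1}{2} \left(-2\right) \frac{7}{2} \left(-432\right) 3 = 19800 + \left(- \frac{7}{2}\right) \left(-432\right) 3 = 19800 + 1512 \cdot 3 = 19800 + 4536 = 24336$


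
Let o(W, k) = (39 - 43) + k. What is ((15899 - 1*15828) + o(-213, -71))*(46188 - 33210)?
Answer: -51912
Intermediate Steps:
o(W, k) = -4 + k
((15899 - 1*15828) + o(-213, -71))*(46188 - 33210) = ((15899 - 1*15828) + (-4 - 71))*(46188 - 33210) = ((15899 - 15828) - 75)*12978 = (71 - 75)*12978 = -4*12978 = -51912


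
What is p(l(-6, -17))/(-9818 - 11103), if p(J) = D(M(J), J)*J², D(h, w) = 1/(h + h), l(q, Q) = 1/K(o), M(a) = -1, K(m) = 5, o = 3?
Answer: 1/1046050 ≈ 9.5598e-7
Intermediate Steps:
l(q, Q) = ⅕ (l(q, Q) = 1/5 = ⅕)
D(h, w) = 1/(2*h)
p(J) = -J²/2 (p(J) = ((½)/(-1))*J² = ((½)*(-1))*J² = -J²/2)
p(l(-6, -17))/(-9818 - 11103) = (-(⅕)²/2)/(-9818 - 11103) = -½*1/25/(-20921) = -1/50*(-1/20921) = 1/1046050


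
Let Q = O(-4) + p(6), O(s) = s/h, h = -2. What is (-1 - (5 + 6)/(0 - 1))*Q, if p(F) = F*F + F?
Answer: 440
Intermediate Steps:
O(s) = -s/2 (O(s) = s/(-2) = s*(-½) = -s/2)
p(F) = F + F² (p(F) = F² + F = F + F²)
Q = 44 (Q = -½*(-4) + 6*(1 + 6) = 2 + 6*7 = 2 + 42 = 44)
(-1 - (5 + 6)/(0 - 1))*Q = (-1 - (5 + 6)/(0 - 1))*44 = (-1 - 11/(-1))*44 = (-1 - 11*(-1))*44 = (-1 - 1*(-11))*44 = (-1 + 11)*44 = 10*44 = 440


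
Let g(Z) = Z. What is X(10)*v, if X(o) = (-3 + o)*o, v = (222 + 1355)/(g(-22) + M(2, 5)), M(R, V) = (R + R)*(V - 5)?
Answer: -55195/11 ≈ -5017.7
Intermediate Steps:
M(R, V) = 2*R*(-5 + V) (M(R, V) = (2*R)*(-5 + V) = 2*R*(-5 + V))
v = -1577/22 (v = (222 + 1355)/(-22 + 2*2*(-5 + 5)) = 1577/(-22 + 2*2*0) = 1577/(-22 + 0) = 1577/(-22) = 1577*(-1/22) = -1577/22 ≈ -71.682)
X(o) = o*(-3 + o)
X(10)*v = (10*(-3 + 10))*(-1577/22) = (10*7)*(-1577/22) = 70*(-1577/22) = -55195/11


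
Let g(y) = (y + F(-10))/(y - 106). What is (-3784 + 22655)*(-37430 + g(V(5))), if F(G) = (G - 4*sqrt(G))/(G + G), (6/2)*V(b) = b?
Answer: -442170043103/626 - 56613*I*sqrt(10)/1565 ≈ -7.0634e+8 - 114.39*I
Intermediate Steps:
V(b) = b/3
F(G) = (G - 4*sqrt(G))/(2*G) (F(G) = (G - 4*sqrt(G))/((2*G)) = (G - 4*sqrt(G))*(1/(2*G)) = (G - 4*sqrt(G))/(2*G))
g(y) = (1/2 + y + I*sqrt(10)/5)/(-106 + y) (g(y) = (y + (1/2 - (-1)*I*sqrt(10)/5))/(y - 106) = (y + (1/2 - (-1)*I*sqrt(10)/5))/(-106 + y) = (y + (1/2 + I*sqrt(10)/5))/(-106 + y) = (1/2 + y + I*sqrt(10)/5)/(-106 + y))
(-3784 + 22655)*(-37430 + g(V(5))) = (-3784 + 22655)*(-37430 + (1/2 + (1/3)*5 + I*sqrt(10)/5)/(-106 + (1/3)*5)) = 18871*(-37430 + (1/2 + 5/3 + I*sqrt(10)/5)/(-106 + 5/3)) = 18871*(-37430 + (13/6 + I*sqrt(10)/5)/(-313/3)) = 18871*(-37430 - 3*(13/6 + I*sqrt(10)/5)/313) = 18871*(-37430 + (-13/626 - 3*I*sqrt(10)/1565)) = 18871*(-23431193/626 - 3*I*sqrt(10)/1565) = -442170043103/626 - 56613*I*sqrt(10)/1565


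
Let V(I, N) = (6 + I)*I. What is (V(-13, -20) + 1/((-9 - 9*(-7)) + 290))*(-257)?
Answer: -8045385/344 ≈ -23388.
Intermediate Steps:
V(I, N) = I*(6 + I)
(V(-13, -20) + 1/((-9 - 9*(-7)) + 290))*(-257) = (-13*(6 - 13) + 1/((-9 - 9*(-7)) + 290))*(-257) = (-13*(-7) + 1/((-9 + 63) + 290))*(-257) = (91 + 1/(54 + 290))*(-257) = (91 + 1/344)*(-257) = (31305/344)*(-257) = -8045385/344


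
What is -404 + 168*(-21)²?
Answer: 73684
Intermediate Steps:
-404 + 168*(-21)² = -404 + 168*441 = -404 + 74088 = 73684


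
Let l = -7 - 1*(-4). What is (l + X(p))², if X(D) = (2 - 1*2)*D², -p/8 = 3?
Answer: 9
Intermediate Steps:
l = -3 (l = -7 + 4 = -3)
p = -24 (p = -8*3 = -24)
X(D) = 0 (X(D) = (2 - 2)*D² = 0*D² = 0)
(l + X(p))² = (-3 + 0)² = (-3)² = 9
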